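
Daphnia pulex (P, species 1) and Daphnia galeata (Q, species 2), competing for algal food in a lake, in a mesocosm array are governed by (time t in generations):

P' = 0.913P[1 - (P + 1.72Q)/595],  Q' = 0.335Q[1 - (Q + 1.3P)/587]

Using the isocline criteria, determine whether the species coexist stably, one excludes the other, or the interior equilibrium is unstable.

Compare the nullcline intercepts: K1/α12 = 595/1.72 = 346 < K2 = 587; K2/α21 = 587/1.3 = 452 < K1 = 595.
Since both are reversed, neither can invade when rare; the interior point is a saddle.

unstable coexistence (outcome depends on initial conditions)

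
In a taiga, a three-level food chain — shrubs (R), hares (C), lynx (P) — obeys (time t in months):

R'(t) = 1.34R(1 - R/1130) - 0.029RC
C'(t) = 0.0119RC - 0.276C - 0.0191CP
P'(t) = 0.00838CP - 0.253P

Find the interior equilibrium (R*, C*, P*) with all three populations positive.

From dP/dt = 0: 0.00838C* = 0.253, so C* = 30.2.
From dR/dt = 0: 1.34(1 - R*/1130) = 0.029·30.2, giving R* = 1130·(1 - 0.653) = 392.
From dC/dt = 0: 0.0119·392 - 0.276 = 0.0191P*, so P* = 4.38/0.0191 = 230.

R* ≈ 392, C* ≈ 30.2, P* ≈ 230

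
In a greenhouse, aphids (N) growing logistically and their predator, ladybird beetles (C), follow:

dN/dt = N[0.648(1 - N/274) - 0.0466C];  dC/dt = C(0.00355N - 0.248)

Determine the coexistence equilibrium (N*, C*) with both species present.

From dC/dt = 0 with C > 0: 0.00355N* = 0.248, so N* = 69.9.
Substitute into dN/dt = 0: 0.648(1 - 69.9/274) = 0.0466C*.
The bracket is 0.745, giving C* = 0.483/0.0466 = 10.4.

N* ≈ 69.9, C* ≈ 10.4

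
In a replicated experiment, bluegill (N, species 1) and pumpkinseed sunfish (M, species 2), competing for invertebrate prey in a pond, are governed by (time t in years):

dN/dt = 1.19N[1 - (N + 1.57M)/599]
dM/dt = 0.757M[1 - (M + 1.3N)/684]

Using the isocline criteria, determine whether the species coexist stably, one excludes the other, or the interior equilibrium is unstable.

unstable coexistence (outcome depends on initial conditions)

Compare the nullcline intercepts: K1/α12 = 599/1.57 = 382 < K2 = 684; K2/α21 = 684/1.3 = 526 < K1 = 599.
Since both are reversed, neither can invade when rare; the interior point is a saddle.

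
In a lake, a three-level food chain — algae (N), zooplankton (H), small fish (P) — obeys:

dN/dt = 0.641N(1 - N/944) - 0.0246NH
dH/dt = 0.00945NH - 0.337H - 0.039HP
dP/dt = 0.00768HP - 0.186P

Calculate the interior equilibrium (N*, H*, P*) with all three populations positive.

N* ≈ 66.6, H* ≈ 24.2, P* ≈ 7.5

From dP/dt = 0: 0.00768H* = 0.186, so H* = 24.2.
From dN/dt = 0: 0.641(1 - N*/944) = 0.0246·24.2, giving N* = 944·(1 - 0.929) = 66.6.
From dH/dt = 0: 0.00945·66.6 - 0.337 = 0.039P*, so P* = 0.292/0.039 = 7.5.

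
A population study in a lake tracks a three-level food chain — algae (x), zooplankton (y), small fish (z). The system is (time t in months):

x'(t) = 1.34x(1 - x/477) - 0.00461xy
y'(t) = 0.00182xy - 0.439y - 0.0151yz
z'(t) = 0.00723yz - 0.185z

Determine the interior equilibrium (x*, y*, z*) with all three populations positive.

x* ≈ 435, y* ≈ 25.6, z* ≈ 23.4

From dz/dt = 0: 0.00723y* = 0.185, so y* = 25.6.
From dx/dt = 0: 1.34(1 - x*/477) = 0.00461·25.6, giving x* = 477·(1 - 0.088) = 435.
From dy/dt = 0: 0.00182·435 - 0.439 = 0.0151z*, so z* = 0.353/0.0151 = 23.4.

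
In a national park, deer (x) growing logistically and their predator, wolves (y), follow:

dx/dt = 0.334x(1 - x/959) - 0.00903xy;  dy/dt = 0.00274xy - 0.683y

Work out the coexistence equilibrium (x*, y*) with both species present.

From dy/dt = 0 with y > 0: 0.00274x* = 0.683, so x* = 249.
Substitute into dx/dt = 0: 0.334(1 - 249/959) = 0.00903y*.
The bracket is 0.74, giving y* = 0.247/0.00903 = 27.4.

x* ≈ 249, y* ≈ 27.4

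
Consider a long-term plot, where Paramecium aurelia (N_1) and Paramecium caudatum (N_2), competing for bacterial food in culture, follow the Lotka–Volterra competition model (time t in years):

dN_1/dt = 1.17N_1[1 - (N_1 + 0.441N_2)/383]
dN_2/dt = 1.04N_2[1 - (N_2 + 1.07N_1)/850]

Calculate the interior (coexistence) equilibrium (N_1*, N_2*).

N_1* ≈ 15.4, N_2* ≈ 833

Setting both brackets to zero gives the nullclines N_1 + 0.441N_2 = 383 and 1.07N_1 + N_2 = 850.
Substituting N_2 = 850 - 1.07N_1 into the first: N_1(1 - 0.441·1.07) = 383 - 0.441·850.
So N_1* = 8.15/0.528 = 15.4, and then N_2* = 850 - 1.07·15.4 = 833.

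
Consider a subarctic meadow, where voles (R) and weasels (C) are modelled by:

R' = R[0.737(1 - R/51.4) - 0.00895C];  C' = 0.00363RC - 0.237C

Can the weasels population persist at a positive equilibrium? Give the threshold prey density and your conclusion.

The predator equation gives dC/dt > 0 only when R > 0.237/0.00363 = 65.3.
Without the predator, R → K = 51.4. Since 51.4 < 65.3, the predator cannot invade.

Threshold R = 65.3; K < 65.3, so no, the predator goes extinct.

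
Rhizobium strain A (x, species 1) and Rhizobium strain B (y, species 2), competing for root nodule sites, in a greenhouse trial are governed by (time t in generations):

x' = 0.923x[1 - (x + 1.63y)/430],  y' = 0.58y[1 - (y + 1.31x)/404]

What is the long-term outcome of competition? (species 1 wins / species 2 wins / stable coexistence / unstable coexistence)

Compare the nullcline intercepts: K1/α12 = 430/1.63 = 264 < K2 = 404; K2/α21 = 404/1.31 = 308 < K1 = 430.
Since both are reversed, neither can invade when rare; the interior point is a saddle.

unstable coexistence (outcome depends on initial conditions)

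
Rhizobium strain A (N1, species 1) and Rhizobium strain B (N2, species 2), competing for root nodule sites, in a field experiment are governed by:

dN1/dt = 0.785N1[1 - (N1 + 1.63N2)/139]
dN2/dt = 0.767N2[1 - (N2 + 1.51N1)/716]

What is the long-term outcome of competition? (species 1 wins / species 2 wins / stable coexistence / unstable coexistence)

Compare the nullcline intercepts: K1/α12 = 139/1.63 = 85.3 < K2 = 716; K2/α21 = 716/1.51 = 474 > K1 = 139.
Since the inequalities point opposite ways, species 2 can invade but species 1 cannot.

species 2 excludes species 1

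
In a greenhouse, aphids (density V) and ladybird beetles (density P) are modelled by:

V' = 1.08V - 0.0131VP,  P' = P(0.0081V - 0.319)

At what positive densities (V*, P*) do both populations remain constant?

Set dP/dt = 0 with P > 0: 0.0081V - 0.319 = 0, so V* = 0.319/0.0081 = 39.4.
Set dV/dt = 0 with V > 0: 1.08 - 0.0131P = 0, so P* = 1.08/0.0131 = 82.4.

V* ≈ 39.4, P* ≈ 82.4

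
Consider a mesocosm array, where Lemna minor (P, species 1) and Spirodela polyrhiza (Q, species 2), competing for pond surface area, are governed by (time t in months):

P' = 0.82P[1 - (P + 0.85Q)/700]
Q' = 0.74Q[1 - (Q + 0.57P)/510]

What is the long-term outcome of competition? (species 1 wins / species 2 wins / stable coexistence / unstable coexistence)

stable coexistence

Compare the nullcline intercepts: K1/α12 = 700/0.85 = 824 > K2 = 510; K2/α21 = 510/0.57 = 895 > K1 = 700.
Since both inequalities hold, each species can invade when rare, so the interior equilibrium is stable.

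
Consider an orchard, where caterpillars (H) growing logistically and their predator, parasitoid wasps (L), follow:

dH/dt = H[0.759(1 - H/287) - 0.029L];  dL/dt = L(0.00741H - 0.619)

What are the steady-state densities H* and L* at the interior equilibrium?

H* ≈ 83.5, L* ≈ 18.6

From dL/dt = 0 with L > 0: 0.00741H* = 0.619, so H* = 83.5.
Substitute into dH/dt = 0: 0.759(1 - 83.5/287) = 0.029L*.
The bracket is 0.709, giving L* = 0.538/0.029 = 18.6.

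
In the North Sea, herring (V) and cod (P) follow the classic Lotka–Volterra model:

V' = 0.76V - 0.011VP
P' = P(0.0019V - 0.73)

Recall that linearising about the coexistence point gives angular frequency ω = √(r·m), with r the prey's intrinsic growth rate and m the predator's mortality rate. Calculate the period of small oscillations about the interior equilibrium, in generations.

Here r = 0.76 and m = 0.73, so r·m = 0.555.
ω = √0.555 = 0.745 per generation, hence T = 2π/ω ≈ 8.44 generations.

T ≈ 8.44 generations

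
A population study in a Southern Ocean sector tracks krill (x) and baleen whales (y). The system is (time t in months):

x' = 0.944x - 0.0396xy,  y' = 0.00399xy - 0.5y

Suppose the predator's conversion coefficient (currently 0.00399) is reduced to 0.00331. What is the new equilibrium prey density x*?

At the interior fixed point, setting dy/dt = 0 with y > 0 fixes x* = (predator death rate)/(xy coefficient) — independent of the other coefficients.
With the change, x* = 0.5/0.00331 = 151; it rises from 125.

x* ≈ 151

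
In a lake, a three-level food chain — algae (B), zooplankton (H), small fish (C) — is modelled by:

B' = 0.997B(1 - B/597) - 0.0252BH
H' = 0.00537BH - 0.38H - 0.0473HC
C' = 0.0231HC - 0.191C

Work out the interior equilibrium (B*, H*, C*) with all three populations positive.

From dC/dt = 0: 0.0231H* = 0.191, so H* = 8.27.
From dB/dt = 0: 0.997(1 - B*/597) = 0.0252·8.27, giving B* = 597·(1 - 0.209) = 472.
From dH/dt = 0: 0.00537·472 - 0.38 = 0.0473C*, so C* = 2.16/0.0473 = 45.6.

B* ≈ 472, H* ≈ 8.27, C* ≈ 45.6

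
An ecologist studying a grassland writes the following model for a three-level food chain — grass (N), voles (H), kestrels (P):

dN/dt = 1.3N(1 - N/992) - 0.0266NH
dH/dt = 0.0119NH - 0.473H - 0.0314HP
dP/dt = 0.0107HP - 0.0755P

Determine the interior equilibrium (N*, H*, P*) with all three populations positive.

N* ≈ 849, H* ≈ 7.06, P* ≈ 307

From dP/dt = 0: 0.0107H* = 0.0755, so H* = 7.06.
From dN/dt = 0: 1.3(1 - N*/992) = 0.0266·7.06, giving N* = 992·(1 - 0.144) = 849.
From dH/dt = 0: 0.0119·849 - 0.473 = 0.0314P*, so P* = 9.63/0.0314 = 307.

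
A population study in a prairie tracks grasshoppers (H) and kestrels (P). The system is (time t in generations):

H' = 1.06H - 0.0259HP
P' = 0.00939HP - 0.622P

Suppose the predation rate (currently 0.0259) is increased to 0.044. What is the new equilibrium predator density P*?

At the interior fixed point, setting dH/dt = 0 with H > 0 fixes P* = (prey growth rate)/(HP coefficient) — independent of the other coefficients.
With the change, P* = 1.06/0.044 = 24.1; it falls from 40.9.

P* ≈ 24.1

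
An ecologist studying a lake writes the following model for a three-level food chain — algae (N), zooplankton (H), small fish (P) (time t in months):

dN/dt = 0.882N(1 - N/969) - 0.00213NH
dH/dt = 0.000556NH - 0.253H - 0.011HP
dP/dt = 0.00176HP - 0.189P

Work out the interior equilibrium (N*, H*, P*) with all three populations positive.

N* ≈ 718, H* ≈ 107, P* ≈ 13.3

From dP/dt = 0: 0.00176H* = 0.189, so H* = 107.
From dN/dt = 0: 0.882(1 - N*/969) = 0.00213·107, giving N* = 969·(1 - 0.259) = 718.
From dH/dt = 0: 0.000556·718 - 0.253 = 0.011P*, so P* = 0.146/0.011 = 13.3.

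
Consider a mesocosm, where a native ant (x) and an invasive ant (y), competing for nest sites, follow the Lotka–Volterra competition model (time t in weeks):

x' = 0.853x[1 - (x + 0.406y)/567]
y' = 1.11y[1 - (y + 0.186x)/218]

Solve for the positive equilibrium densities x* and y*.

Setting both brackets to zero gives the nullclines x + 0.406y = 567 and 0.186x + y = 218.
Substituting y = 218 - 0.186x into the first: x(1 - 0.406·0.186) = 567 - 0.406·218.
So x* = 478/0.924 = 518, and then y* = 218 - 0.186·518 = 122.

x* ≈ 518, y* ≈ 122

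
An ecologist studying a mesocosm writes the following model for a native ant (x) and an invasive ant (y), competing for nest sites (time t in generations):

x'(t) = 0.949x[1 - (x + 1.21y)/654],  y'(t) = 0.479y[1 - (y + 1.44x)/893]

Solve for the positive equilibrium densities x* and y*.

Setting both brackets to zero gives the nullclines x + 1.21y = 654 and 1.44x + y = 893.
Substituting y = 893 - 1.44x into the first: x(1 - 1.21·1.44) = 654 - 1.21·893.
So x* = -427/-0.742 = 575, and then y* = 893 - 1.44·575 = 65.7.

x* ≈ 575, y* ≈ 65.7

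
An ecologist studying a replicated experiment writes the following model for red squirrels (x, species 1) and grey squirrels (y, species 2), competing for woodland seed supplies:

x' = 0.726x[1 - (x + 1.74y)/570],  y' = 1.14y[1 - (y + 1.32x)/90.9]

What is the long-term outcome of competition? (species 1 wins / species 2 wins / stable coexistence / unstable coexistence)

species 1 excludes species 2

Compare the nullcline intercepts: K1/α12 = 570/1.74 = 328 > K2 = 90.9; K2/α21 = 90.9/1.32 = 68.9 < K1 = 570.
Since the inequalities point opposite ways, species 1 can invade but species 2 cannot.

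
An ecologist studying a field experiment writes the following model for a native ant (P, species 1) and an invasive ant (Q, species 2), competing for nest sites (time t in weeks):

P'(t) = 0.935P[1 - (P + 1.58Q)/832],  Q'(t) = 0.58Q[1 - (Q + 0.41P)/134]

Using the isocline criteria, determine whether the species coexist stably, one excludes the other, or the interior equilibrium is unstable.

species 1 excludes species 2

Compare the nullcline intercepts: K1/α12 = 832/1.58 = 527 > K2 = 134; K2/α21 = 134/0.41 = 327 < K1 = 832.
Since the inequalities point opposite ways, species 1 can invade but species 2 cannot.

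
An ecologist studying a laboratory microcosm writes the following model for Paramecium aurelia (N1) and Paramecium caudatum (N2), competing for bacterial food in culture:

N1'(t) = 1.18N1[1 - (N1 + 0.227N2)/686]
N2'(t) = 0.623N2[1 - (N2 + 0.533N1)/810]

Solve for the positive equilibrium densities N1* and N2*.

N1* ≈ 571, N2* ≈ 506

Setting both brackets to zero gives the nullclines N1 + 0.227N2 = 686 and 0.533N1 + N2 = 810.
Substituting N2 = 810 - 0.533N1 into the first: N1(1 - 0.227·0.533) = 686 - 0.227·810.
So N1* = 502/0.879 = 571, and then N2* = 810 - 0.533·571 = 506.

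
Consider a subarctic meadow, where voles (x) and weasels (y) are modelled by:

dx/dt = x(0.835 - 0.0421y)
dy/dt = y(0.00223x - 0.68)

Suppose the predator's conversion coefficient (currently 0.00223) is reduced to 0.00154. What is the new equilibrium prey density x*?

x* ≈ 442

At the interior fixed point, setting dy/dt = 0 with y > 0 fixes x* = (predator death rate)/(xy coefficient) — independent of the other coefficients.
With the change, x* = 0.68/0.00154 = 442; it rises from 305.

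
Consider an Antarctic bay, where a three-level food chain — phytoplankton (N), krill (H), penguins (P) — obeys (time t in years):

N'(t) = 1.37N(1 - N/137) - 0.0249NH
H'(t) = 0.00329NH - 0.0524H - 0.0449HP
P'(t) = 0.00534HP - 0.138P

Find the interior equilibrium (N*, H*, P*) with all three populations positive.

From dP/dt = 0: 0.00534H* = 0.138, so H* = 25.8.
From dN/dt = 0: 1.37(1 - N*/137) = 0.0249·25.8, giving N* = 137·(1 - 0.47) = 72.7.
From dH/dt = 0: 0.00329·72.7 - 0.0524 = 0.0449P*, so P* = 0.187/0.0449 = 4.16.

N* ≈ 72.7, H* ≈ 25.8, P* ≈ 4.16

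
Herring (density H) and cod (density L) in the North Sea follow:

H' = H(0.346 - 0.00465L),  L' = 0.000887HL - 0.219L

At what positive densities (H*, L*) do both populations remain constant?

H* ≈ 247, L* ≈ 74.4

Set dL/dt = 0 with L > 0: 0.000887H - 0.219 = 0, so H* = 0.219/0.000887 = 247.
Set dH/dt = 0 with H > 0: 0.346 - 0.00465L = 0, so L* = 0.346/0.00465 = 74.4.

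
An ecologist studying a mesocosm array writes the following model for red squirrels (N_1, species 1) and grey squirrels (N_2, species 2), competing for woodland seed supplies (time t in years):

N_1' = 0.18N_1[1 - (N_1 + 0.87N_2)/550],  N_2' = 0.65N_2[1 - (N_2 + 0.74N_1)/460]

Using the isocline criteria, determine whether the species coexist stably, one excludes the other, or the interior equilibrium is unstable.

stable coexistence

Compare the nullcline intercepts: K1/α12 = 550/0.87 = 632 > K2 = 460; K2/α21 = 460/0.74 = 622 > K1 = 550.
Since both inequalities hold, each species can invade when rare, so the interior equilibrium is stable.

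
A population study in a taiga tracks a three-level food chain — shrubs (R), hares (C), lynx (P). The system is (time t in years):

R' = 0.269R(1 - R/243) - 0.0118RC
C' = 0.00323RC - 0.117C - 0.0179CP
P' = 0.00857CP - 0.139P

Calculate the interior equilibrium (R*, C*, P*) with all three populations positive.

R* ≈ 70.1, C* ≈ 16.2, P* ≈ 6.11

From dP/dt = 0: 0.00857C* = 0.139, so C* = 16.2.
From dR/dt = 0: 0.269(1 - R*/243) = 0.0118·16.2, giving R* = 243·(1 - 0.711) = 70.1.
From dC/dt = 0: 0.00323·70.1 - 0.117 = 0.0179P*, so P* = 0.109/0.0179 = 6.11.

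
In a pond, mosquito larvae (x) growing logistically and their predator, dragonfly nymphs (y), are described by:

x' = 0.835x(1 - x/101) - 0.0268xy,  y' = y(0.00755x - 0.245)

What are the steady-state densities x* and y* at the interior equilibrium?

x* ≈ 32.5, y* ≈ 21.1

From dy/dt = 0 with y > 0: 0.00755x* = 0.245, so x* = 32.5.
Substitute into dx/dt = 0: 0.835(1 - 32.5/101) = 0.0268y*.
The bracket is 0.679, giving y* = 0.567/0.0268 = 21.1.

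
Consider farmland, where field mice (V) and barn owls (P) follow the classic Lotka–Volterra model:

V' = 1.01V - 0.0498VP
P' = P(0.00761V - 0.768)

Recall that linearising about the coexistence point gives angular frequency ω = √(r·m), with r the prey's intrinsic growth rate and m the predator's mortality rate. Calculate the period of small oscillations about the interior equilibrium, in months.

T ≈ 7.13 months

Here r = 1.01 and m = 0.768, so r·m = 0.776.
ω = √0.776 = 0.881 per month, hence T = 2π/ω ≈ 7.13 months.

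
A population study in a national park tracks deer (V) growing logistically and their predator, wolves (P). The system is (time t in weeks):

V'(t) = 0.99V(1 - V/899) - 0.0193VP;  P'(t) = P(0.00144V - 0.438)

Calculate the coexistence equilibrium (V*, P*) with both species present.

From dP/dt = 0 with P > 0: 0.00144V* = 0.438, so V* = 304.
Substitute into dV/dt = 0: 0.99(1 - 304/899) = 0.0193P*.
The bracket is 0.662, giving P* = 0.655/0.0193 = 33.9.

V* ≈ 304, P* ≈ 33.9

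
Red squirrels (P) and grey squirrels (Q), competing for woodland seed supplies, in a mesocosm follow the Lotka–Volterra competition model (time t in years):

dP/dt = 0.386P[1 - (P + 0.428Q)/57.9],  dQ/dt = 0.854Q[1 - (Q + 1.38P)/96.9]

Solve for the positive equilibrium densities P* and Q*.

Setting both brackets to zero gives the nullclines P + 0.428Q = 57.9 and 1.38P + Q = 96.9.
Substituting Q = 96.9 - 1.38P into the first: P(1 - 0.428·1.38) = 57.9 - 0.428·96.9.
So P* = 16.4/0.409 = 40.1, and then Q* = 96.9 - 1.38·40.1 = 41.5.

P* ≈ 40.1, Q* ≈ 41.5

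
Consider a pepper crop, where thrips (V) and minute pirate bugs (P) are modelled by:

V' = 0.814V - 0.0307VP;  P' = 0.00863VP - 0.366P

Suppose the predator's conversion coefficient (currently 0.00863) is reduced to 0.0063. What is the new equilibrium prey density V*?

At the interior fixed point, setting dP/dt = 0 with P > 0 fixes V* = (predator death rate)/(VP coefficient) — independent of the other coefficients.
With the change, V* = 0.366/0.0063 = 58.1; it rises from 42.4.

V* ≈ 58.1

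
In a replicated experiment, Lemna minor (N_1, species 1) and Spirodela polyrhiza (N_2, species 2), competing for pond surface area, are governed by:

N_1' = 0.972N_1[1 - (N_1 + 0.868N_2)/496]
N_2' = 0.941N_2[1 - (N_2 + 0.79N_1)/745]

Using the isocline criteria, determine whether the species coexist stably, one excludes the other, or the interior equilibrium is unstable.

Compare the nullcline intercepts: K1/α12 = 496/0.868 = 571 < K2 = 745; K2/α21 = 745/0.79 = 943 > K1 = 496.
Since the inequalities point opposite ways, species 2 can invade but species 1 cannot.

species 2 excludes species 1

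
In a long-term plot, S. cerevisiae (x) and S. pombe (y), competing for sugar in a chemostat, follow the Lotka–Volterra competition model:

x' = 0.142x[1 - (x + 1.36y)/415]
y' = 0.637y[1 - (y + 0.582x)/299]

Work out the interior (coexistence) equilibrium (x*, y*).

Setting both brackets to zero gives the nullclines x + 1.36y = 415 and 0.582x + y = 299.
Substituting y = 299 - 0.582x into the first: x(1 - 1.36·0.582) = 415 - 1.36·299.
So x* = 8.36/0.208 = 40.1, and then y* = 299 - 0.582·40.1 = 276.

x* ≈ 40.1, y* ≈ 276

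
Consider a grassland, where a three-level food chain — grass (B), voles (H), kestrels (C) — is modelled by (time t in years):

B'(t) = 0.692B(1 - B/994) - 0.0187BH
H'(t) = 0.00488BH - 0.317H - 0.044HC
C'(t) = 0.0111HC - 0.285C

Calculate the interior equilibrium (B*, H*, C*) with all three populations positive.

B* ≈ 304, H* ≈ 25.7, C* ≈ 26.5

From dC/dt = 0: 0.0111H* = 0.285, so H* = 25.7.
From dB/dt = 0: 0.692(1 - B*/994) = 0.0187·25.7, giving B* = 994·(1 - 0.694) = 304.
From dH/dt = 0: 0.00488·304 - 0.317 = 0.044C*, so C* = 1.17/0.044 = 26.5.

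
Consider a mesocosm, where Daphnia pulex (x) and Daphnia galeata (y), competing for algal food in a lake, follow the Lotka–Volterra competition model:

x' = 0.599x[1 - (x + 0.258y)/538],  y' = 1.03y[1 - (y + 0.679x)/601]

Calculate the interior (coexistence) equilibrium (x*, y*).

x* ≈ 464, y* ≈ 286

Setting both brackets to zero gives the nullclines x + 0.258y = 538 and 0.679x + y = 601.
Substituting y = 601 - 0.679x into the first: x(1 - 0.258·0.679) = 538 - 0.258·601.
So x* = 383/0.825 = 464, and then y* = 601 - 0.679·464 = 286.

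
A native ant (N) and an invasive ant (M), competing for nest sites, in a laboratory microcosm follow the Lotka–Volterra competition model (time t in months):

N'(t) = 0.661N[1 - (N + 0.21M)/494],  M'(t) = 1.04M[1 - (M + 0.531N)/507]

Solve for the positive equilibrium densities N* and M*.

N* ≈ 436, M* ≈ 275

Setting both brackets to zero gives the nullclines N + 0.21M = 494 and 0.531N + M = 507.
Substituting M = 507 - 0.531N into the first: N(1 - 0.21·0.531) = 494 - 0.21·507.
So N* = 388/0.888 = 436, and then M* = 507 - 0.531·436 = 275.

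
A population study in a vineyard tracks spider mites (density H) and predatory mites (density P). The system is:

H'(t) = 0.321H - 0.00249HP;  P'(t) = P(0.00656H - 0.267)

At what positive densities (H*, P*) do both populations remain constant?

H* ≈ 40.7, P* ≈ 129

Set dP/dt = 0 with P > 0: 0.00656H - 0.267 = 0, so H* = 0.267/0.00656 = 40.7.
Set dH/dt = 0 with H > 0: 0.321 - 0.00249P = 0, so P* = 0.321/0.00249 = 129.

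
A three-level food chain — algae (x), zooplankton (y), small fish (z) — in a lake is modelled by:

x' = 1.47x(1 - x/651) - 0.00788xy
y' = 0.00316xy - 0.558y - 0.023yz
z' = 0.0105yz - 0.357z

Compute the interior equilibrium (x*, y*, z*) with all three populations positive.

x* ≈ 532, y* ≈ 34, z* ≈ 48.9

From dz/dt = 0: 0.0105y* = 0.357, so y* = 34.
From dx/dt = 0: 1.47(1 - x*/651) = 0.00788·34, giving x* = 651·(1 - 0.182) = 532.
From dy/dt = 0: 0.00316·532 - 0.558 = 0.023z*, so z* = 1.12/0.023 = 48.9.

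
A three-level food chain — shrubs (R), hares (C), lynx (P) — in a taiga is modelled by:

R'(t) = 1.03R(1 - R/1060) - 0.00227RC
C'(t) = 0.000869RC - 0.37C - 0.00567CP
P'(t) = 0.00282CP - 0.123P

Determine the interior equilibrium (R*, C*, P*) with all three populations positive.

R* ≈ 958, C* ≈ 43.6, P* ≈ 81.6

From dP/dt = 0: 0.00282C* = 0.123, so C* = 43.6.
From dR/dt = 0: 1.03(1 - R*/1060) = 0.00227·43.6, giving R* = 1060·(1 - 0.0961) = 958.
From dC/dt = 0: 0.000869·958 - 0.37 = 0.00567P*, so P* = 0.463/0.00567 = 81.6.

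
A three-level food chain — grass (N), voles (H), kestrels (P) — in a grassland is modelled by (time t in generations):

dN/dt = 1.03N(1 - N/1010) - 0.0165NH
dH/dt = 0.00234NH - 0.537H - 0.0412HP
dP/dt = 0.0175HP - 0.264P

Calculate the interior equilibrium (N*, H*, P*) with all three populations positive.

N* ≈ 766, H* ≈ 15.1, P* ≈ 30.5

From dP/dt = 0: 0.0175H* = 0.264, so H* = 15.1.
From dN/dt = 0: 1.03(1 - N*/1010) = 0.0165·15.1, giving N* = 1010·(1 - 0.242) = 766.
From dH/dt = 0: 0.00234·766 - 0.537 = 0.0412P*, so P* = 1.26/0.0412 = 30.5.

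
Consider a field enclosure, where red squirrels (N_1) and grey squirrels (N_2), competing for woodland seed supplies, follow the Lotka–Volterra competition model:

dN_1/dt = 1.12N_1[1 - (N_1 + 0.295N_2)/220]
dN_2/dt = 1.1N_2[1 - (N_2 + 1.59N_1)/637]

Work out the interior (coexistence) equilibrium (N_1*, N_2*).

Setting both brackets to zero gives the nullclines N_1 + 0.295N_2 = 220 and 1.59N_1 + N_2 = 637.
Substituting N_2 = 637 - 1.59N_1 into the first: N_1(1 - 0.295·1.59) = 220 - 0.295·637.
So N_1* = 32.1/0.531 = 60.4, and then N_2* = 637 - 1.59·60.4 = 541.

N_1* ≈ 60.4, N_2* ≈ 541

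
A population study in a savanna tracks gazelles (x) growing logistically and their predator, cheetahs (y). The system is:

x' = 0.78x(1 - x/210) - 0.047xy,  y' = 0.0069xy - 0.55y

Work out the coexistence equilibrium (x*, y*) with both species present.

x* ≈ 79.7, y* ≈ 10.3

From dy/dt = 0 with y > 0: 0.0069x* = 0.55, so x* = 79.7.
Substitute into dx/dt = 0: 0.78(1 - 79.7/210) = 0.047y*.
The bracket is 0.62, giving y* = 0.484/0.047 = 10.3.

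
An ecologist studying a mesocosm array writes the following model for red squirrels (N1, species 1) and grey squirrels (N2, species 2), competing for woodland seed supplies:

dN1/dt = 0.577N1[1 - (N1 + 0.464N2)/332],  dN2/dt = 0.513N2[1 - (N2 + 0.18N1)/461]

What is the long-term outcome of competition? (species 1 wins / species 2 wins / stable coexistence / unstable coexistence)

stable coexistence

Compare the nullcline intercepts: K1/α12 = 332/0.464 = 716 > K2 = 461; K2/α21 = 461/0.18 = 2560 > K1 = 332.
Since both inequalities hold, each species can invade when rare, so the interior equilibrium is stable.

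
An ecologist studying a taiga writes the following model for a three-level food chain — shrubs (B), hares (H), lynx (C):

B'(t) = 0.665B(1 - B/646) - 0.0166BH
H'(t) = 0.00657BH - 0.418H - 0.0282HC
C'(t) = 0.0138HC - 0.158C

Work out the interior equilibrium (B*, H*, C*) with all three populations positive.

From dC/dt = 0: 0.0138H* = 0.158, so H* = 11.4.
From dB/dt = 0: 0.665(1 - B*/646) = 0.0166·11.4, giving B* = 646·(1 - 0.286) = 461.
From dH/dt = 0: 0.00657·461 - 0.418 = 0.0282C*, so C* = 2.61/0.0282 = 92.7.

B* ≈ 461, H* ≈ 11.4, C* ≈ 92.7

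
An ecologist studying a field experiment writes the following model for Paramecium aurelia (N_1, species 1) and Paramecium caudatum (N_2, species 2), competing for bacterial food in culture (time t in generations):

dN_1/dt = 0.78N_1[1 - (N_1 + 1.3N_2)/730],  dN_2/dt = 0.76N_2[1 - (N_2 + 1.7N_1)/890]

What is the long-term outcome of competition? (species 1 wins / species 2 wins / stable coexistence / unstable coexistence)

Compare the nullcline intercepts: K1/α12 = 730/1.3 = 562 < K2 = 890; K2/α21 = 890/1.7 = 524 < K1 = 730.
Since both are reversed, neither can invade when rare; the interior point is a saddle.

unstable coexistence (outcome depends on initial conditions)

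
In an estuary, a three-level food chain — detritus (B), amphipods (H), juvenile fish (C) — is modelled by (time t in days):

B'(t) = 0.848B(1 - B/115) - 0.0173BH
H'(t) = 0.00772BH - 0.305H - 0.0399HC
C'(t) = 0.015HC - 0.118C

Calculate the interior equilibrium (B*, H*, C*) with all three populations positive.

B* ≈ 96.5, H* ≈ 7.87, C* ≈ 11

From dC/dt = 0: 0.015H* = 0.118, so H* = 7.87.
From dB/dt = 0: 0.848(1 - B*/115) = 0.0173·7.87, giving B* = 115·(1 - 0.16) = 96.5.
From dH/dt = 0: 0.00772·96.5 - 0.305 = 0.0399C*, so C* = 0.44/0.0399 = 11.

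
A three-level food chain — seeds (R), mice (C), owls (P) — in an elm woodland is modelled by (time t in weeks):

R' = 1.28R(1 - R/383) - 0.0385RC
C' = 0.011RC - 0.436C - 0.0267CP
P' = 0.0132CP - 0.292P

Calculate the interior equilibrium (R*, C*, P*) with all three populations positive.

From dP/dt = 0: 0.0132C* = 0.292, so C* = 22.1.
From dR/dt = 0: 1.28(1 - R*/383) = 0.0385·22.1, giving R* = 383·(1 - 0.665) = 128.
From dC/dt = 0: 0.011·128 - 0.436 = 0.0267P*, so P* = 0.974/0.0267 = 36.5.

R* ≈ 128, C* ≈ 22.1, P* ≈ 36.5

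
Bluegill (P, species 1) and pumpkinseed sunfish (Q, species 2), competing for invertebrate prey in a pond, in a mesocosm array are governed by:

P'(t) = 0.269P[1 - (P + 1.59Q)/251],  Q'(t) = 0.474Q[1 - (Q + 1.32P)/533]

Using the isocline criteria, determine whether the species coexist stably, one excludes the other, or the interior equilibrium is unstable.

Compare the nullcline intercepts: K1/α12 = 251/1.59 = 158 < K2 = 533; K2/α21 = 533/1.32 = 404 > K1 = 251.
Since the inequalities point opposite ways, species 2 can invade but species 1 cannot.

species 2 excludes species 1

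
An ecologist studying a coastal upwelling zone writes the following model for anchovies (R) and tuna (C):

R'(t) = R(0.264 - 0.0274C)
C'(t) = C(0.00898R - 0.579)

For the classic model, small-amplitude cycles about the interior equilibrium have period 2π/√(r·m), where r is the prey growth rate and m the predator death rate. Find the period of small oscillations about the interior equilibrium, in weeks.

T ≈ 16.1 weeks

Here r = 0.264 and m = 0.579, so r·m = 0.153.
ω = √0.153 = 0.391 per week, hence T = 2π/ω ≈ 16.1 weeks.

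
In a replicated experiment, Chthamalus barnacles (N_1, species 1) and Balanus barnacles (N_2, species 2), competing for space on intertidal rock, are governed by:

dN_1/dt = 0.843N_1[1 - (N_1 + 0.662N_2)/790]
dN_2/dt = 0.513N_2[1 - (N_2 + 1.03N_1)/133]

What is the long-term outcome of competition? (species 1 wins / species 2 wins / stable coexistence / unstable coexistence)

species 1 excludes species 2

Compare the nullcline intercepts: K1/α12 = 790/0.662 = 1190 > K2 = 133; K2/α21 = 133/1.03 = 129 < K1 = 790.
Since the inequalities point opposite ways, species 1 can invade but species 2 cannot.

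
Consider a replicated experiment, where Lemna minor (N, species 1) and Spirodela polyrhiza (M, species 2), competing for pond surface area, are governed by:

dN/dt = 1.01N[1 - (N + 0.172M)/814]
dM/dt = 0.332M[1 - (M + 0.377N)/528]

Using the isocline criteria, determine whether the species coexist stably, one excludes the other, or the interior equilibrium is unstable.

Compare the nullcline intercepts: K1/α12 = 814/0.172 = 4730 > K2 = 528; K2/α21 = 528/0.377 = 1400 > K1 = 814.
Since both inequalities hold, each species can invade when rare, so the interior equilibrium is stable.

stable coexistence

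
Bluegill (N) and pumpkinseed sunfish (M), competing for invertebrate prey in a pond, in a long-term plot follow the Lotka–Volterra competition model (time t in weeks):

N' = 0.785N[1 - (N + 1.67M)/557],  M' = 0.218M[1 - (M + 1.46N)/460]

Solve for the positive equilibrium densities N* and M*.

Setting both brackets to zero gives the nullclines N + 1.67M = 557 and 1.46N + M = 460.
Substituting M = 460 - 1.46N into the first: N(1 - 1.67·1.46) = 557 - 1.67·460.
So N* = -211/-1.44 = 147, and then M* = 460 - 1.46·147 = 246.

N* ≈ 147, M* ≈ 246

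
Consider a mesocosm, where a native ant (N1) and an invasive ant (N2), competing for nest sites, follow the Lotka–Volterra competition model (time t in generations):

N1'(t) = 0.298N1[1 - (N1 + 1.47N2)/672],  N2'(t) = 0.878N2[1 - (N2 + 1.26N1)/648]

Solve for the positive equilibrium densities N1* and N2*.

Setting both brackets to zero gives the nullclines N1 + 1.47N2 = 672 and 1.26N1 + N2 = 648.
Substituting N2 = 648 - 1.26N1 into the first: N1(1 - 1.47·1.26) = 672 - 1.47·648.
So N1* = -281/-0.852 = 329, and then N2* = 648 - 1.26·329 = 233.

N1* ≈ 329, N2* ≈ 233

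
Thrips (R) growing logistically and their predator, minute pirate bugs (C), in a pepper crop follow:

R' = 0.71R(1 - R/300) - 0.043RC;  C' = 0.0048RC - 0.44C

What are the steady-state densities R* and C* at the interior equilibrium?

From dC/dt = 0 with C > 0: 0.0048R* = 0.44, so R* = 91.7.
Substitute into dR/dt = 0: 0.71(1 - 91.7/300) = 0.043C*.
The bracket is 0.694, giving C* = 0.493/0.043 = 11.5.

R* ≈ 91.7, C* ≈ 11.5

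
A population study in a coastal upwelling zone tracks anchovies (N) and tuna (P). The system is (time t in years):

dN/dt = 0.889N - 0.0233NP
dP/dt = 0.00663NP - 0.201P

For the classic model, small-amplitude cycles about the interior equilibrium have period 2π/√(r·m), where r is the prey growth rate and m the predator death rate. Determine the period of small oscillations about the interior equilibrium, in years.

T ≈ 14.9 years

Here r = 0.889 and m = 0.201, so r·m = 0.179.
ω = √0.179 = 0.423 per year, hence T = 2π/ω ≈ 14.9 years.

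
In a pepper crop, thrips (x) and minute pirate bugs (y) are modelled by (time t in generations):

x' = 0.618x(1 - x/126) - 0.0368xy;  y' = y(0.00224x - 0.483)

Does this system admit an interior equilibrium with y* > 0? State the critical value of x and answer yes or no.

The predator equation gives dy/dt > 0 only when x > 0.483/0.00224 = 216.
Without the predator, x → K = 126. Since 126 < 216, the predator cannot invade.

Threshold x = 216; K < 216, so no, the predator goes extinct.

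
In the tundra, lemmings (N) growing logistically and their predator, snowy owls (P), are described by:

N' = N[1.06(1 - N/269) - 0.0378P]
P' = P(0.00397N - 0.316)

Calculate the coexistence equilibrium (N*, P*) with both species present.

N* ≈ 79.6, P* ≈ 19.7

From dP/dt = 0 with P > 0: 0.00397N* = 0.316, so N* = 79.6.
Substitute into dN/dt = 0: 1.06(1 - 79.6/269) = 0.0378P*.
The bracket is 0.704, giving P* = 0.746/0.0378 = 19.7.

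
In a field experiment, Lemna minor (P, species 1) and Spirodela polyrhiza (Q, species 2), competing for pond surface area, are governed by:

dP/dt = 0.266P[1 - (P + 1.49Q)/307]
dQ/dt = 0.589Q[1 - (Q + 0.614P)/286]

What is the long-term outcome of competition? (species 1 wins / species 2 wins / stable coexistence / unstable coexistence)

Compare the nullcline intercepts: K1/α12 = 307/1.49 = 206 < K2 = 286; K2/α21 = 286/0.614 = 466 > K1 = 307.
Since the inequalities point opposite ways, species 2 can invade but species 1 cannot.

species 2 excludes species 1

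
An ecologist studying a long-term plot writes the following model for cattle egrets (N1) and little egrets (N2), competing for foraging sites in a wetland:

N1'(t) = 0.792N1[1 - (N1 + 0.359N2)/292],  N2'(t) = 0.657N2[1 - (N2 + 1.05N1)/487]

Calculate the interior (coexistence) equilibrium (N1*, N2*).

Setting both brackets to zero gives the nullclines N1 + 0.359N2 = 292 and 1.05N1 + N2 = 487.
Substituting N2 = 487 - 1.05N1 into the first: N1(1 - 0.359·1.05) = 292 - 0.359·487.
So N1* = 117/0.623 = 188, and then N2* = 487 - 1.05·188 = 290.

N1* ≈ 188, N2* ≈ 290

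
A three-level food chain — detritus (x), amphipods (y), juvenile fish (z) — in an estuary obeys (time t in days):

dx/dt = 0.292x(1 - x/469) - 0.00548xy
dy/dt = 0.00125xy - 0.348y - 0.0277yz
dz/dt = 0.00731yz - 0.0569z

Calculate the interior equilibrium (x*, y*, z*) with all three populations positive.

From dz/dt = 0: 0.00731y* = 0.0569, so y* = 7.78.
From dx/dt = 0: 0.292(1 - x*/469) = 0.00548·7.78, giving x* = 469·(1 - 0.146) = 400.
From dy/dt = 0: 0.00125·400 - 0.348 = 0.0277z*, so z* = 0.153/0.0277 = 5.51.

x* ≈ 400, y* ≈ 7.78, z* ≈ 5.51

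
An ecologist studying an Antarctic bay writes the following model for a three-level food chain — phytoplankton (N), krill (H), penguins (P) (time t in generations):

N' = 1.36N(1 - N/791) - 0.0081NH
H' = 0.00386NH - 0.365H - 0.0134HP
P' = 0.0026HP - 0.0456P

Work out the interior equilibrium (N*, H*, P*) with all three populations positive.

From dP/dt = 0: 0.0026H* = 0.0456, so H* = 17.5.
From dN/dt = 0: 1.36(1 - N*/791) = 0.0081·17.5, giving N* = 791·(1 - 0.104) = 708.
From dH/dt = 0: 0.00386·708 - 0.365 = 0.0134P*, so P* = 2.37/0.0134 = 177.

N* ≈ 708, H* ≈ 17.5, P* ≈ 177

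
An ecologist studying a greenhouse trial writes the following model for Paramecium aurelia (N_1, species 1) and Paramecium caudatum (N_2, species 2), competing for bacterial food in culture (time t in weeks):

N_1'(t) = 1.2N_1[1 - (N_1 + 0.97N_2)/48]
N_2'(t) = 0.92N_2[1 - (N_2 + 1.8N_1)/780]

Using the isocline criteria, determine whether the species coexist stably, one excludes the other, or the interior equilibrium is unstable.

Compare the nullcline intercepts: K1/α12 = 48/0.97 = 49.5 < K2 = 780; K2/α21 = 780/1.8 = 433 > K1 = 48.
Since the inequalities point opposite ways, species 2 can invade but species 1 cannot.

species 2 excludes species 1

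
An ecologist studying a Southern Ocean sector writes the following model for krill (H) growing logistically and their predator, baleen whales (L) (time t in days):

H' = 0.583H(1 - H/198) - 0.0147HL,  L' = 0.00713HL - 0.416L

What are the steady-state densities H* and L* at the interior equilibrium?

From dL/dt = 0 with L > 0: 0.00713H* = 0.416, so H* = 58.3.
Substitute into dH/dt = 0: 0.583(1 - 58.3/198) = 0.0147L*.
The bracket is 0.705, giving L* = 0.411/0.0147 = 28.

H* ≈ 58.3, L* ≈ 28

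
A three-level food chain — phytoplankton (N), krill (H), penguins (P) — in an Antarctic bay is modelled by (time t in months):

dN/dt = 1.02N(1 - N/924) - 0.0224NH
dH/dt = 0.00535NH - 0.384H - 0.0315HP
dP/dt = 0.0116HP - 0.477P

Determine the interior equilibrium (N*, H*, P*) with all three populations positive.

N* ≈ 89.6, H* ≈ 41.1, P* ≈ 3.03

From dP/dt = 0: 0.0116H* = 0.477, so H* = 41.1.
From dN/dt = 0: 1.02(1 - N*/924) = 0.0224·41.1, giving N* = 924·(1 - 0.903) = 89.6.
From dH/dt = 0: 0.00535·89.6 - 0.384 = 0.0315P*, so P* = 0.0953/0.0315 = 3.03.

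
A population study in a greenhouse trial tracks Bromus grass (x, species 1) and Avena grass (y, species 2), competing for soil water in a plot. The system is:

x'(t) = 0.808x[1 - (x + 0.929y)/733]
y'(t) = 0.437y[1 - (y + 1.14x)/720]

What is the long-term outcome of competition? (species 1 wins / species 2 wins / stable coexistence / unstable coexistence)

species 1 excludes species 2

Compare the nullcline intercepts: K1/α12 = 733/0.929 = 789 > K2 = 720; K2/α21 = 720/1.14 = 632 < K1 = 733.
Since the inequalities point opposite ways, species 1 can invade but species 2 cannot.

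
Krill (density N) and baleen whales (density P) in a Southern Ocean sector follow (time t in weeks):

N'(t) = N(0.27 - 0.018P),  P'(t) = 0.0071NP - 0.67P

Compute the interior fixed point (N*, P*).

N* ≈ 94.4, P* ≈ 15

Set dP/dt = 0 with P > 0: 0.0071N - 0.67 = 0, so N* = 0.67/0.0071 = 94.4.
Set dN/dt = 0 with N > 0: 0.27 - 0.018P = 0, so P* = 0.27/0.018 = 15.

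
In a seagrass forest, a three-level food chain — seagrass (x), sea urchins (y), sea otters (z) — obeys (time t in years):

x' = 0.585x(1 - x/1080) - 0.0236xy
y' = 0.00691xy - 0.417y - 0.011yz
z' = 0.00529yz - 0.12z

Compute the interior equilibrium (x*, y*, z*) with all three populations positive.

x* ≈ 91.7, y* ≈ 22.7, z* ≈ 19.7

From dz/dt = 0: 0.00529y* = 0.12, so y* = 22.7.
From dx/dt = 0: 0.585(1 - x*/1080) = 0.0236·22.7, giving x* = 1080·(1 - 0.915) = 91.7.
From dy/dt = 0: 0.00691·91.7 - 0.417 = 0.011z*, so z* = 0.216/0.011 = 19.7.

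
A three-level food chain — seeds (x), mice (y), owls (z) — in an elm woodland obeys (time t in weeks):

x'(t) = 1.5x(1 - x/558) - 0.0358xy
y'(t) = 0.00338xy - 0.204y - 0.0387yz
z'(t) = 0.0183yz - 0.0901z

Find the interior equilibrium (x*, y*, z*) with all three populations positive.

x* ≈ 492, y* ≈ 4.92, z* ≈ 37.7

From dz/dt = 0: 0.0183y* = 0.0901, so y* = 4.92.
From dx/dt = 0: 1.5(1 - x*/558) = 0.0358·4.92, giving x* = 558·(1 - 0.118) = 492.
From dy/dt = 0: 0.00338·492 - 0.204 = 0.0387z*, so z* = 1.46/0.0387 = 37.7.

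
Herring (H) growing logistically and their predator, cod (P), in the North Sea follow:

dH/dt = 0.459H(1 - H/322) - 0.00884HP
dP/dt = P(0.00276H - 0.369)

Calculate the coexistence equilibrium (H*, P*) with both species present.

From dP/dt = 0 with P > 0: 0.00276H* = 0.369, so H* = 134.
Substitute into dH/dt = 0: 0.459(1 - 134/322) = 0.00884P*.
The bracket is 0.585, giving P* = 0.268/0.00884 = 30.4.

H* ≈ 134, P* ≈ 30.4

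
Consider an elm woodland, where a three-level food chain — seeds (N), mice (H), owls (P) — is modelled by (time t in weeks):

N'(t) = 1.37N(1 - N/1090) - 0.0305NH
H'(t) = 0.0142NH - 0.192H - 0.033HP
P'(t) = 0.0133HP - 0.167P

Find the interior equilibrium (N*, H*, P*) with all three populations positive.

N* ≈ 785, H* ≈ 12.6, P* ≈ 332

From dP/dt = 0: 0.0133H* = 0.167, so H* = 12.6.
From dN/dt = 0: 1.37(1 - N*/1090) = 0.0305·12.6, giving N* = 1090·(1 - 0.28) = 785.
From dH/dt = 0: 0.0142·785 - 0.192 = 0.033P*, so P* = 11/0.033 = 332.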